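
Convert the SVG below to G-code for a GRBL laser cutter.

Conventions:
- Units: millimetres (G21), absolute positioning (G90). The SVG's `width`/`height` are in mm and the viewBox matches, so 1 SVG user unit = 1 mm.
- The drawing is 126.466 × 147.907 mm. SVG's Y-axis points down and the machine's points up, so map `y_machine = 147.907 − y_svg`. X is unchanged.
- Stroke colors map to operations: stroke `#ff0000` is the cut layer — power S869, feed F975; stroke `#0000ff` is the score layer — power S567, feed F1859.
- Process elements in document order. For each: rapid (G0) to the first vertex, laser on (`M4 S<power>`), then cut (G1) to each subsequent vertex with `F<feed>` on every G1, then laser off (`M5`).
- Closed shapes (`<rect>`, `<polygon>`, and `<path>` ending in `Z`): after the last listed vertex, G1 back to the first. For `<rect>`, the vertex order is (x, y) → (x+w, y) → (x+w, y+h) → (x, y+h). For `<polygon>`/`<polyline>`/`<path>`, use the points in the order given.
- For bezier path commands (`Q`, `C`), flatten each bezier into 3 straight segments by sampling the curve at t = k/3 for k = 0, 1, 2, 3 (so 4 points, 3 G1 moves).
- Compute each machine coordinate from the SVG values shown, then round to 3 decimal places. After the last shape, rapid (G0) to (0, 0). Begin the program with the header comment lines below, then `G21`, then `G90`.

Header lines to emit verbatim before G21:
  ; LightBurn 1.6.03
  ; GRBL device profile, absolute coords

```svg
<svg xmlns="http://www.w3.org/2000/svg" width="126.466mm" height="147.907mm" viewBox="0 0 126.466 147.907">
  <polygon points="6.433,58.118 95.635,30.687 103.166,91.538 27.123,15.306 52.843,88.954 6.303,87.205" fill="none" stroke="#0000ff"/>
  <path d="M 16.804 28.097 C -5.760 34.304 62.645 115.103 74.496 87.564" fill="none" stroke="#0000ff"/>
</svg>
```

; LightBurn 1.6.03
; GRBL device profile, absolute coords
G21
G90
G0 X6.433 Y89.789
M4 S567
G1 X95.635 Y117.220 F1859
G1 X103.166 Y56.369 F1859
G1 X27.123 Y132.601 F1859
G1 X52.843 Y58.953 F1859
G1 X6.303 Y60.702 F1859
G1 X6.433 Y89.789 F1859
M5
G0 X16.804 Y119.810
M4 S567
G1 X19.099 Y95.514 F1859
G1 X49.257 Y62.141 F1859
G1 X74.496 Y60.343 F1859
M5
G0 X0.000 Y0.000

1 u = 1 mm; y_m = 147.907 − y.

[1] `<polygon>` closed polygon, #0000ff→score S567 F1859: (6.433,89.789) → (95.635,117.220) → (103.166,56.369) → (27.123,132.601) → (52.843,58.953) → (6.303,60.702) → (6.433,89.789) (closed)

[2] `<path>` cubic bezier, #0000ff→score S567 F1859: (16.804,119.810) → (19.099,95.514) → (49.257,62.141) → (74.496,60.343)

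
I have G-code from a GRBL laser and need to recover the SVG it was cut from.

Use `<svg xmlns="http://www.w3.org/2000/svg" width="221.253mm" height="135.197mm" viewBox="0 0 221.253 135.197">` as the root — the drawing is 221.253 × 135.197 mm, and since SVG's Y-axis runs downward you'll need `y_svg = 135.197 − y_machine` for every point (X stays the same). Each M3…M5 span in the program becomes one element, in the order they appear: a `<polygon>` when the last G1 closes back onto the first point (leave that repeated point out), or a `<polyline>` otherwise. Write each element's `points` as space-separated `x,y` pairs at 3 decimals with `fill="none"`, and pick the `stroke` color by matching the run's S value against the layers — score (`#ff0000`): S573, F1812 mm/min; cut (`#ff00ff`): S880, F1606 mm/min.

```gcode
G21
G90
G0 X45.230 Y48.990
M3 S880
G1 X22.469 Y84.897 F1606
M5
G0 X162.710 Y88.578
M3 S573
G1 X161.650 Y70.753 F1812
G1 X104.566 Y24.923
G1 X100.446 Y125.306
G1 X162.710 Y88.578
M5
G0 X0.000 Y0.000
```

<svg xmlns="http://www.w3.org/2000/svg" width="221.253mm" height="135.197mm" viewBox="0 0 221.253 135.197">
  <polyline points="45.230,86.207 22.469,50.300" fill="none" stroke="#ff00ff"/>
  <polygon points="162.710,46.619 161.650,64.444 104.566,110.274 100.446,9.891" fill="none" stroke="#ff0000"/>
</svg>

y_svg = 135.197 − y_m.

[1] S880→`#ff00ff` (cut); open run; points: 45.230,86.207 22.469,50.300

[2] S573→`#ff0000` (score); closed run; points: 162.710,46.619 161.650,64.444 104.566,110.274 100.446,9.891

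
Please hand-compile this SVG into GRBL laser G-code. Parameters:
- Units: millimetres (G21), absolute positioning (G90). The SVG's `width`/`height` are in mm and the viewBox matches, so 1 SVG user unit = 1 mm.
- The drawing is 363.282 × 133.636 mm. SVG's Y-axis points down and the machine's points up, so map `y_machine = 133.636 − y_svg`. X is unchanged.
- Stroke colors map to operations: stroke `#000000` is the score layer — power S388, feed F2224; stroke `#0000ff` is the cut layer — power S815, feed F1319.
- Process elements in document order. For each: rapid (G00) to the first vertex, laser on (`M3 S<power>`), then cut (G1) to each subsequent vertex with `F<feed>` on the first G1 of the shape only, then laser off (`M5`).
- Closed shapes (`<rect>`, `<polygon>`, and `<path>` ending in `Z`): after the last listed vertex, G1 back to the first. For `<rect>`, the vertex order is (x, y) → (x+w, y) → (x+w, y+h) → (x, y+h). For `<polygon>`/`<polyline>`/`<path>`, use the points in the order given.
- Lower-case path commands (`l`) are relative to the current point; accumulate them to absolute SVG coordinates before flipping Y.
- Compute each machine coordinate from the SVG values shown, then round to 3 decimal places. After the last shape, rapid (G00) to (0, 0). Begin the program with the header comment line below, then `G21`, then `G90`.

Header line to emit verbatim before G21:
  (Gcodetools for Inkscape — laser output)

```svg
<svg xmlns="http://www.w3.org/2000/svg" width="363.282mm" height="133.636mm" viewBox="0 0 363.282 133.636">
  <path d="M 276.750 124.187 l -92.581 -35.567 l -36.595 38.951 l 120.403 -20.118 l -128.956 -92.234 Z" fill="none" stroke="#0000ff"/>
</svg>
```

1 u = 1 mm; y_m = 133.636 − y.

[1] `<path>` closed polygon, #0000ff→cut S815 F1319: (276.750,9.449) → (184.169,45.016) → (147.574,6.065) → (267.977,26.183) → (139.021,118.417) → (276.750,9.449) (closed)

(Gcodetools for Inkscape — laser output)
G21
G90
G00 X276.750 Y9.449
M3 S815
G1 X184.169 Y45.016 F1319
G1 X147.574 Y6.065
G1 X267.977 Y26.183
G1 X139.021 Y118.417
G1 X276.750 Y9.449
M5
G00 X0.000 Y0.000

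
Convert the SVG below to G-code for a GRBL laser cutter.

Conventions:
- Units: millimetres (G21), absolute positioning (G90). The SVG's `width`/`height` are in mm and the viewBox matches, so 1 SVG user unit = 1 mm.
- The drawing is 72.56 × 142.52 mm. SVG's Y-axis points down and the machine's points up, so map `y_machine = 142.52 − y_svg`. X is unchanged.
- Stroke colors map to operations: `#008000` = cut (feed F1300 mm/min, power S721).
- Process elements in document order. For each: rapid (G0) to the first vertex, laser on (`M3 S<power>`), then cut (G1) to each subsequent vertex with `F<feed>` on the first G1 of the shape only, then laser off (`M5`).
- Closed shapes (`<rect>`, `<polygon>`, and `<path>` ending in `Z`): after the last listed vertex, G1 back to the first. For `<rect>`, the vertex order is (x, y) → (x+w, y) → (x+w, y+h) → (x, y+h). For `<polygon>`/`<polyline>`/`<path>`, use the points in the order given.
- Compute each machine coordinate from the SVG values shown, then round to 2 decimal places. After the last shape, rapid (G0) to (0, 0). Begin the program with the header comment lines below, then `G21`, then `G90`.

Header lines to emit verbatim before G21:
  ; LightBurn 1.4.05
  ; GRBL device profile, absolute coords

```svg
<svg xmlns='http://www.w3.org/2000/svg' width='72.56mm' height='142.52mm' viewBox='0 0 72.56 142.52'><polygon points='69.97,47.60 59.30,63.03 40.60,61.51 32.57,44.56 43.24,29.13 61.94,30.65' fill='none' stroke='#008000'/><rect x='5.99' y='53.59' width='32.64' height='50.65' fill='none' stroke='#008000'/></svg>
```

; LightBurn 1.4.05
; GRBL device profile, absolute coords
G21
G90
G0 X69.97 Y94.92
M3 S721
G1 X59.30 Y79.49 F1300
G1 X40.60 Y81.01
G1 X32.57 Y97.96
G1 X43.24 Y113.39
G1 X61.94 Y111.87
G1 X69.97 Y94.92
M5
G0 X5.99 Y88.93
M3 S721
G1 X38.63 Y88.93 F1300
G1 X38.63 Y38.28
G1 X5.99 Y38.28
G1 X5.99 Y88.93
M5
G0 X0.00 Y0.00

viewBox `0 0 72.56 142.52` with mm width/height → 1 unit = 1 mm. Flip: y_m = 142.52 − y_svg.

**Shape 1** — `<polygon>` regular polygon, stroke `#008000` → cut (S721, F1300). Machine vertices: (69.97,94.92) → (59.30,79.49) → (40.60,81.01) → (32.57,97.96) → (43.24,113.39) → (61.94,111.87) → (69.97,94.92). Closed: final G1 returns to the first vertex.

**Shape 2** — `<rect>` rectangle, stroke `#008000` → cut (S721, F1300). Machine vertices: (5.99,88.93) → (38.63,88.93) → (38.63,38.28) → (5.99,38.28) → (5.99,88.93). Closed: final G1 returns to the first vertex.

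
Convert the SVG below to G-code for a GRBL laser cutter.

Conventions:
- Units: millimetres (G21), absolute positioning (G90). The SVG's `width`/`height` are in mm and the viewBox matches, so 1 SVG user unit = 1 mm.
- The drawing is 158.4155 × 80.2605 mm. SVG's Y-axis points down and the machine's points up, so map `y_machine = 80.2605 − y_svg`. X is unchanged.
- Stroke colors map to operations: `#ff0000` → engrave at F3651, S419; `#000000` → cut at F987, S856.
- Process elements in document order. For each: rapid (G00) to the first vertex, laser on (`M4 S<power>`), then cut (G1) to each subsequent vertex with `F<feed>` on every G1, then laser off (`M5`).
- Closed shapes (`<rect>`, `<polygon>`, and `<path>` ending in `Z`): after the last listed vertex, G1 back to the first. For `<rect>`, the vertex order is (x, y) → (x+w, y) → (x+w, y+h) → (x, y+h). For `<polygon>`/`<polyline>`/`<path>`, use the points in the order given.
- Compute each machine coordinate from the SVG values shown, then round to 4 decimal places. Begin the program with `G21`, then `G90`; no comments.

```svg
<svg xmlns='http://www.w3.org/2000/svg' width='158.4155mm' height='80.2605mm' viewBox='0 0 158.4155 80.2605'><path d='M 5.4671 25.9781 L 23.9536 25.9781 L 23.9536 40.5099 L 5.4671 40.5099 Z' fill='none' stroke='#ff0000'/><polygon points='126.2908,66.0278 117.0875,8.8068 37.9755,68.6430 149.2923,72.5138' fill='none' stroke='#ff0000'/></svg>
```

G21
G90
G00 X5.4671 Y54.2824
M4 S419
G1 X23.9536 Y54.2824 F3651
G1 X23.9536 Y39.7506 F3651
G1 X5.4671 Y39.7506 F3651
G1 X5.4671 Y54.2824 F3651
M5
G00 X126.2908 Y14.2327
M4 S419
G1 X117.0875 Y71.4537 F3651
G1 X37.9755 Y11.6175 F3651
G1 X149.2923 Y7.7467 F3651
G1 X126.2908 Y14.2327 F3651
M5

viewBox `0 0 158.4155 80.2605` with mm width/height → 1 unit = 1 mm. Flip: y_m = 80.2605 − y_svg.

**Shape 1** — `<path>` rectangle, stroke `#ff0000` → engrave (S419, F3651). Machine vertices: (5.4671,54.2824) → (23.9536,54.2824) → (23.9536,39.7506) → (5.4671,39.7506) → (5.4671,54.2824). Closed: final G1 returns to the first vertex.

**Shape 2** — `<polygon>` closed polygon, stroke `#ff0000` → engrave (S419, F3651). Machine vertices: (126.2908,14.2327) → (117.0875,71.4537) → (37.9755,11.6175) → (149.2923,7.7467) → (126.2908,14.2327). Closed: final G1 returns to the first vertex.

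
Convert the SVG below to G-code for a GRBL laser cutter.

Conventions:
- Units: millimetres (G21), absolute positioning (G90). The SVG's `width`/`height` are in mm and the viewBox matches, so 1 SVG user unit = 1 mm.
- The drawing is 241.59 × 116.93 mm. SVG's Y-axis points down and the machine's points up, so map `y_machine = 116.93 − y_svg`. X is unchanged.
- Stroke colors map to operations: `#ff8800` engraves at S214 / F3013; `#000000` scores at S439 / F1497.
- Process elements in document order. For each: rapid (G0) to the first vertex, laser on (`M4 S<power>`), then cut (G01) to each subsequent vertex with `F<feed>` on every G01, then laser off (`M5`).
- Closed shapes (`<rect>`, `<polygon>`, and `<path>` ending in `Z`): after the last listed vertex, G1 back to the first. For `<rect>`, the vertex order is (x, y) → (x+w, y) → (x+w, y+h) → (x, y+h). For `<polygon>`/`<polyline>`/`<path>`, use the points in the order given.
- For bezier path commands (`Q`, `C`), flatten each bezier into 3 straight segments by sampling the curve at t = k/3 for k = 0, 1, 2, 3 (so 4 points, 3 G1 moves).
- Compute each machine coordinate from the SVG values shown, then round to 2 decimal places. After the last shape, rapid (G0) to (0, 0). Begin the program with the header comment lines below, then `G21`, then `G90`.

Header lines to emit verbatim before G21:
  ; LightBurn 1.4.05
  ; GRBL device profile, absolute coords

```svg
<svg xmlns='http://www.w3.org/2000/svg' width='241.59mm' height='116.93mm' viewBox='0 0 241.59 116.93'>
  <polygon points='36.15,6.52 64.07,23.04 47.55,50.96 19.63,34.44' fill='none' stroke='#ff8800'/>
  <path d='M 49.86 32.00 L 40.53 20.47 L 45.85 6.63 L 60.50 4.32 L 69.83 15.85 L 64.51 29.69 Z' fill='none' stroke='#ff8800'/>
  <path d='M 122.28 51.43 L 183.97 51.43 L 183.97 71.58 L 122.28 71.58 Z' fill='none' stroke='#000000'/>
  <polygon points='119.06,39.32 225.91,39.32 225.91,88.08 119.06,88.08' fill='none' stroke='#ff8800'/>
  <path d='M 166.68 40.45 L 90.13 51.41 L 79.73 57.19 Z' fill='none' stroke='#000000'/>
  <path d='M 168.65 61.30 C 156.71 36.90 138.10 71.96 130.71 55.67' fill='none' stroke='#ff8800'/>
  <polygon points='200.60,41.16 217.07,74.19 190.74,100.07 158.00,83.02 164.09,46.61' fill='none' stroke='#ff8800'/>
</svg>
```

; LightBurn 1.4.05
; GRBL device profile, absolute coords
G21
G90
G0 X36.15 Y110.41
M4 S214
G01 X64.07 Y93.89 F3013
G01 X47.55 Y65.97 F3013
G01 X19.63 Y82.49 F3013
G01 X36.15 Y110.41 F3013
M5
G0 X49.86 Y84.93
M4 S214
G01 X40.53 Y96.46 F3013
G01 X45.85 Y110.30 F3013
G01 X60.50 Y112.61 F3013
G01 X69.83 Y101.08 F3013
G01 X64.51 Y87.24 F3013
G01 X49.86 Y84.93 F3013
M5
G0 X122.28 Y65.50
M4 S439
G01 X183.97 Y65.50 F1497
G01 X183.97 Y45.35 F1497
G01 X122.28 Y45.35 F1497
G01 X122.28 Y65.50 F1497
M5
G0 X119.06 Y77.61
M4 S214
G01 X225.91 Y77.61 F3013
G01 X225.91 Y28.85 F3013
G01 X119.06 Y28.85 F3013
G01 X119.06 Y77.61 F3013
M5
G0 X166.68 Y76.48
M4 S439
G01 X90.13 Y65.52 F1497
G01 X79.73 Y59.74 F1497
G01 X166.68 Y76.48 F1497
M5
G0 X168.65 Y55.63
M4 S214
G01 X155.15 Y64.31 F3013
G01 X141.18 Y57.98 F3013
G01 X130.71 Y61.26 F3013
M5
G0 X200.60 Y75.77
M4 S214
G01 X217.07 Y42.74 F3013
G01 X190.74 Y16.86 F3013
G01 X158.00 Y33.91 F3013
G01 X164.09 Y70.32 F3013
G01 X200.60 Y75.77 F3013
M5
G0 X0.00 Y0.00

Since the viewBox matches the mm dimensions, user units are millimetres directly. The only transform is the Y-flip y_m = 116.93 − y_svg.

Shape 1 is a regular polygon drawn with `<polygon>`. Its stroke #ff8800 means engrave at S214, F3013. After flipping Y the toolpath is (36.15,110.41) → (64.07,93.89) → (47.55,65.97) → (19.63,82.49) → (36.15,110.41), returning to the start.

Shape 2 is a regular polygon drawn with `<path>`. Its stroke #ff8800 means engrave at S214, F3013. After flipping Y the toolpath is (49.86,84.93) → (40.53,96.46) → (45.85,110.30) → (60.50,112.61) → (69.83,101.08) → (64.51,87.24) → (49.86,84.93), returning to the start.

Shape 3 is a rectangle drawn with `<path>`. Its stroke #000000 means score at S439, F1497. After flipping Y the toolpath is (122.28,65.50) → (183.97,65.50) → (183.97,45.35) → (122.28,45.35) → (122.28,65.50), returning to the start.

Shape 4 is a rectangle drawn with `<polygon>`. Its stroke #ff8800 means engrave at S214, F3013. After flipping Y the toolpath is (119.06,77.61) → (225.91,77.61) → (225.91,28.85) → (119.06,28.85) → (119.06,77.61), returning to the start.

Shape 5 is a closed polygon drawn with `<path>`. Its stroke #000000 means score at S439, F1497. After flipping Y the toolpath is (166.68,76.48) → (90.13,65.52) → (79.73,59.74) → (166.68,76.48), returning to the start.

Shape 6 is a cubic bezier drawn with `<path>`. Its stroke #ff8800 means engrave at S214, F3013. After flipping Y the toolpath is (168.65,55.63) → (155.15,64.31) → (141.18,57.98) → (130.71,61.26).

Shape 7 is a regular polygon drawn with `<polygon>`. Its stroke #ff8800 means engrave at S214, F3013. After flipping Y the toolpath is (200.60,75.77) → (217.07,42.74) → (190.74,16.86) → (158.00,33.91) → (164.09,70.32) → (200.60,75.77), returning to the start.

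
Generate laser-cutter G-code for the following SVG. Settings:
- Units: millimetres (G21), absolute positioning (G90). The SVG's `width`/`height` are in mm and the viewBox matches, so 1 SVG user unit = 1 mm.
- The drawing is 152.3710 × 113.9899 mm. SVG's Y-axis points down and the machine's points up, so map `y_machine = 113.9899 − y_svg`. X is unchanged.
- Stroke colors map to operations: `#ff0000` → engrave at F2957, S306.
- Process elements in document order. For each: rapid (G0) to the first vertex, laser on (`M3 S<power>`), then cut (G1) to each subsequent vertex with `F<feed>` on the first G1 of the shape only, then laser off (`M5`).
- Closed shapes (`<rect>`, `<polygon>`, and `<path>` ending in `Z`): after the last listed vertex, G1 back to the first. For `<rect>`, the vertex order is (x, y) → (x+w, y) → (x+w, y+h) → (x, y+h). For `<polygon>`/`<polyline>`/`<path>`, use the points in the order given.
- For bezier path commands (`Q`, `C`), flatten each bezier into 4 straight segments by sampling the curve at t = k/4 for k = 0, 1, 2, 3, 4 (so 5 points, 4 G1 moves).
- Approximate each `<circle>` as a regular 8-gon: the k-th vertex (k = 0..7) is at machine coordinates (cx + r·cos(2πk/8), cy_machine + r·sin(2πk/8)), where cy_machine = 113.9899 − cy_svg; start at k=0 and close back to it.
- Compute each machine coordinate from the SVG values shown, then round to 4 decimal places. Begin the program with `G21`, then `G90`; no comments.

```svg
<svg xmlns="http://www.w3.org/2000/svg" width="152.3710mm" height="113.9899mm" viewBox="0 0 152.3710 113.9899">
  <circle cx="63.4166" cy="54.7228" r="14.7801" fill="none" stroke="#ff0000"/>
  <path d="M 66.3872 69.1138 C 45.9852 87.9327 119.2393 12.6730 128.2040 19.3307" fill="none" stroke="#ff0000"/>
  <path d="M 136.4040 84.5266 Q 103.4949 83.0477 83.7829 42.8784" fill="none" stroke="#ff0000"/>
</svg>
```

Since the viewBox matches the mm dimensions, user units are millimetres directly. The only transform is the Y-flip y_m = 113.9899 − y_svg.

Shape 1 is a circle drawn with `<circle>`. Its stroke #ff0000 means engrave at S306, F2957. After flipping Y the toolpath is (78.1967,59.2671) → (73.8677,69.7182) → (63.4166,74.0472) → (52.9655,69.7182) → (48.6365,59.2671) → (52.9655,48.8160) → (63.4166,44.4870) → (73.8677,48.8160) → (78.1967,59.2671), returning to the start.

Shape 2 is a cubic bezier drawn with `<path>`. Its stroke #ff0000 means engrave at S306, F2957. After flipping Y the toolpath is (66.3872,44.8761) → (66.1783,45.6517) → (86.2831,65.2072) → (111.8941,87.0429) → (128.2040,94.6592).

Shape 3 is a quadratic bezier drawn with `<path>`. Its stroke #ff0000 means engrave at S306, F2957. After flipping Y the toolpath is (136.4040,29.4633) → (120.7743,32.6209) → (106.7942,40.6148) → (94.4637,53.4450) → (83.7829,71.1115).

G21
G90
G0 X78.1967 Y59.2671
M3 S306
G1 X73.8677 Y69.7182 F2957
G1 X63.4166 Y74.0472
G1 X52.9655 Y69.7182
G1 X48.6365 Y59.2671
G1 X52.9655 Y48.8160
G1 X63.4166 Y44.4870
G1 X73.8677 Y48.8160
G1 X78.1967 Y59.2671
M5
G0 X66.3872 Y44.8761
M3 S306
G1 X66.1783 Y45.6517 F2957
G1 X86.2831 Y65.2072
G1 X111.8941 Y87.0429
G1 X128.2040 Y94.6592
M5
G0 X136.4040 Y29.4633
M3 S306
G1 X120.7743 Y32.6209 F2957
G1 X106.7942 Y40.6148
G1 X94.4637 Y53.4450
G1 X83.7829 Y71.1115
M5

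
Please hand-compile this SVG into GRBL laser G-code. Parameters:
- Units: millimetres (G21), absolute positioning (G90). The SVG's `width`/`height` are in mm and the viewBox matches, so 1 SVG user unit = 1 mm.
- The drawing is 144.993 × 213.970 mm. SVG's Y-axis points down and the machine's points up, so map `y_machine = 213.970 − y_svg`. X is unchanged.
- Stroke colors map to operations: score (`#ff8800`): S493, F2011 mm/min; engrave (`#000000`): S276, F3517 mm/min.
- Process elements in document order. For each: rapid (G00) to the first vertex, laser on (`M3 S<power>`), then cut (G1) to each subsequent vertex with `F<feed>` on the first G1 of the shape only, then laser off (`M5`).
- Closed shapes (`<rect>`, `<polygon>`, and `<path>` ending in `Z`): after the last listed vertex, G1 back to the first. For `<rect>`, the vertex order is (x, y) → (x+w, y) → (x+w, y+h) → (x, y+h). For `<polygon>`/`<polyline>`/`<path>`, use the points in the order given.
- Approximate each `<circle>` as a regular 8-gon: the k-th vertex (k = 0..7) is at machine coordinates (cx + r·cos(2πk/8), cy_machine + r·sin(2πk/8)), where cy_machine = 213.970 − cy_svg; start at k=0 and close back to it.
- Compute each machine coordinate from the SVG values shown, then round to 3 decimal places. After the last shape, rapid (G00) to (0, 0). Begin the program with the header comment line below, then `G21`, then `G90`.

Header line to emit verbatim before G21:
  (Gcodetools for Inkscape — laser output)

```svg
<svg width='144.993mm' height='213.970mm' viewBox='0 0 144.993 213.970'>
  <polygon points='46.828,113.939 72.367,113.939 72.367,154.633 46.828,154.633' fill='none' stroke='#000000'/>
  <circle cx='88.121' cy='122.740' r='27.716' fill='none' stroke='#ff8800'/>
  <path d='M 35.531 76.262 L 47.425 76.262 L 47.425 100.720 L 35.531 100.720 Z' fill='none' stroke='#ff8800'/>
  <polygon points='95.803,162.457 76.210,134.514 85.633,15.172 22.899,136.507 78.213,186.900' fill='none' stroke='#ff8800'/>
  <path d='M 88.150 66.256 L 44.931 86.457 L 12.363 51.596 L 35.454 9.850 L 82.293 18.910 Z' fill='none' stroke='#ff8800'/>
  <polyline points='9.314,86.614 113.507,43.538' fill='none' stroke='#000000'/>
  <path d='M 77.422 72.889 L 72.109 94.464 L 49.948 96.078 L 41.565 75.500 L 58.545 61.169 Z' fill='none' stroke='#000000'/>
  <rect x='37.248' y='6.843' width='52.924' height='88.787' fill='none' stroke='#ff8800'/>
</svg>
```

(Gcodetools for Inkscape — laser output)
G21
G90
G00 X46.828 Y100.031
M3 S276
G1 X72.367 Y100.031 F3517
G1 X72.367 Y59.337
G1 X46.828 Y59.337
G1 X46.828 Y100.031
M5
G00 X115.837 Y91.230
M3 S493
G1 X107.719 Y110.828 F2011
G1 X88.121 Y118.946
G1 X68.523 Y110.828
G1 X60.405 Y91.230
G1 X68.523 Y71.632
G1 X88.121 Y63.514
G1 X107.719 Y71.632
G1 X115.837 Y91.230
M5
G00 X35.531 Y137.708
M3 S493
G1 X47.425 Y137.708 F2011
G1 X47.425 Y113.250
G1 X35.531 Y113.250
G1 X35.531 Y137.708
M5
G00 X95.803 Y51.513
M3 S493
G1 X76.210 Y79.456 F2011
G1 X85.633 Y198.798
G1 X22.899 Y77.463
G1 X78.213 Y27.070
G1 X95.803 Y51.513
M5
G00 X88.150 Y147.714
M3 S493
G1 X44.931 Y127.513 F2011
G1 X12.363 Y162.374
G1 X35.454 Y204.120
G1 X82.293 Y195.060
G1 X88.150 Y147.714
M5
G00 X9.314 Y127.356
M3 S276
G1 X113.507 Y170.432 F3517
M5
G00 X77.422 Y141.081
M3 S276
G1 X72.109 Y119.506 F3517
G1 X49.948 Y117.892
G1 X41.565 Y138.470
G1 X58.545 Y152.801
G1 X77.422 Y141.081
M5
G00 X37.248 Y207.127
M3 S493
G1 X90.172 Y207.127 F2011
G1 X90.172 Y118.340
G1 X37.248 Y118.340
G1 X37.248 Y207.127
M5
G00 X0.000 Y0.000

1 u = 1 mm; y_m = 213.970 − y.

[1] `<polygon>` rectangle, #000000→engrave S276 F3517: (46.828,100.031) → (72.367,100.031) → (72.367,59.337) → (46.828,59.337) → (46.828,100.031) (closed)

[2] `<circle>` circle, #ff8800→score S493 F2011: (115.837,91.230) → (107.719,110.828) → (88.121,118.946) → (68.523,110.828) → (60.405,91.230) → (68.523,71.632) → (88.121,63.514) → (107.719,71.632) → (115.837,91.230) (closed)

[3] `<path>` rectangle, #ff8800→score S493 F2011: (35.531,137.708) → (47.425,137.708) → (47.425,113.250) → (35.531,113.250) → (35.531,137.708) (closed)

[4] `<polygon>` closed polygon, #ff8800→score S493 F2011: (95.803,51.513) → (76.210,79.456) → (85.633,198.798) → (22.899,77.463) → (78.213,27.070) → (95.803,51.513) (closed)

[5] `<path>` regular polygon, #ff8800→score S493 F2011: (88.150,147.714) → (44.931,127.513) → (12.363,162.374) → (35.454,204.120) → (82.293,195.060) → (88.150,147.714) (closed)

[6] `<polyline>` line segment, #000000→engrave S276 F3517: (9.314,127.356) → (113.507,170.432)

[7] `<path>` regular polygon, #000000→engrave S276 F3517: (77.422,141.081) → (72.109,119.506) → (49.948,117.892) → (41.565,138.470) → (58.545,152.801) → (77.422,141.081) (closed)

[8] `<rect>` rectangle, #ff8800→score S493 F2011: (37.248,207.127) → (90.172,207.127) → (90.172,118.340) → (37.248,118.340) → (37.248,207.127) (closed)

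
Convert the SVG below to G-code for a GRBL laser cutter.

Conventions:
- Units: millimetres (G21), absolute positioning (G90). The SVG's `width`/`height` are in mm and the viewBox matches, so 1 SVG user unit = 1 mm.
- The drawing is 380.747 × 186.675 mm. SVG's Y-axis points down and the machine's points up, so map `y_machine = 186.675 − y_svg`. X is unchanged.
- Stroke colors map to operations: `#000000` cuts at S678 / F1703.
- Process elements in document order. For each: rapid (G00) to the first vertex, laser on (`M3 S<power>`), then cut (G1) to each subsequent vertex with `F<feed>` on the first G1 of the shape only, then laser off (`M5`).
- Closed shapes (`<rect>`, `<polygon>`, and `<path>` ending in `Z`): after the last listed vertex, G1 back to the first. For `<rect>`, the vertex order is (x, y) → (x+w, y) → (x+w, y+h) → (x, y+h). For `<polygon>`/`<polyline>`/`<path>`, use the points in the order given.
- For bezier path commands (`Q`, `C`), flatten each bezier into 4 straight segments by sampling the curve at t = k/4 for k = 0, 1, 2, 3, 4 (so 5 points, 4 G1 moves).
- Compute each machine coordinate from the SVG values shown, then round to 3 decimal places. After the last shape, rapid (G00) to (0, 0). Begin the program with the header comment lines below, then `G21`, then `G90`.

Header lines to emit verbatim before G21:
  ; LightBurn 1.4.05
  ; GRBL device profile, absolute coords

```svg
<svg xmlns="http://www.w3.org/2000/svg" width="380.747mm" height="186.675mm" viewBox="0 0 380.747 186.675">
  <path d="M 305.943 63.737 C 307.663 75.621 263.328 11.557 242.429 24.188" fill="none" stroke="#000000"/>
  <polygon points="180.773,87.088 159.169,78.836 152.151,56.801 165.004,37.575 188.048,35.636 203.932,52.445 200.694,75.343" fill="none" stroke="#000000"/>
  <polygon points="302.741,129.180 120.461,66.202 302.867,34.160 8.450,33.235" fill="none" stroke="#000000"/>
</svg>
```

; LightBurn 1.4.05
; GRBL device profile, absolute coords
G21
G90
G00 X305.943 Y122.938
M3 S678
G1 X299.683 Y125.880 F1703
G1 X282.668 Y142.993
G1 X261.412 Y159.965
G1 X242.429 Y162.487
M5
G00 X180.773 Y99.587
M3 S678
G1 X159.169 Y107.839 F1703
G1 X152.151 Y129.874
G1 X165.004 Y149.100
G1 X188.048 Y151.039
G1 X203.932 Y134.230
G1 X200.694 Y111.332
G1 X180.773 Y99.587
M5
G00 X302.741 Y57.495
M3 S678
G1 X120.461 Y120.473 F1703
G1 X302.867 Y152.515
G1 X8.450 Y153.440
G1 X302.741 Y57.495
M5
G00 X0.000 Y0.000

viewBox `0 0 380.747 186.675` with mm width/height → 1 unit = 1 mm. Flip: y_m = 186.675 − y_svg.

**Shape 1** — `<path>` cubic bezier, stroke `#000000` → cut (S678, F1703). Control points (SVG): P0=(305.943,63.737), P1=(307.663,75.621), P2=(263.328,11.557), P3=(242.429,24.188); sampled at t=k/4. Machine vertices: (305.943,122.938) → (299.683,125.880) → (282.668,142.993) → (261.412,159.965) → (242.429,162.487). Open path.

**Shape 2** — `<polygon>` regular polygon, stroke `#000000` → cut (S678, F1703). Machine vertices: (180.773,99.587) → (159.169,107.839) → (152.151,129.874) → (165.004,149.100) → (188.048,151.039) → (203.932,134.230) → (200.694,111.332) → (180.773,99.587). Closed: final G1 returns to the first vertex.

**Shape 3** — `<polygon>` closed polygon, stroke `#000000` → cut (S678, F1703). Machine vertices: (302.741,57.495) → (120.461,120.473) → (302.867,152.515) → (8.450,153.440) → (302.741,57.495). Closed: final G1 returns to the first vertex.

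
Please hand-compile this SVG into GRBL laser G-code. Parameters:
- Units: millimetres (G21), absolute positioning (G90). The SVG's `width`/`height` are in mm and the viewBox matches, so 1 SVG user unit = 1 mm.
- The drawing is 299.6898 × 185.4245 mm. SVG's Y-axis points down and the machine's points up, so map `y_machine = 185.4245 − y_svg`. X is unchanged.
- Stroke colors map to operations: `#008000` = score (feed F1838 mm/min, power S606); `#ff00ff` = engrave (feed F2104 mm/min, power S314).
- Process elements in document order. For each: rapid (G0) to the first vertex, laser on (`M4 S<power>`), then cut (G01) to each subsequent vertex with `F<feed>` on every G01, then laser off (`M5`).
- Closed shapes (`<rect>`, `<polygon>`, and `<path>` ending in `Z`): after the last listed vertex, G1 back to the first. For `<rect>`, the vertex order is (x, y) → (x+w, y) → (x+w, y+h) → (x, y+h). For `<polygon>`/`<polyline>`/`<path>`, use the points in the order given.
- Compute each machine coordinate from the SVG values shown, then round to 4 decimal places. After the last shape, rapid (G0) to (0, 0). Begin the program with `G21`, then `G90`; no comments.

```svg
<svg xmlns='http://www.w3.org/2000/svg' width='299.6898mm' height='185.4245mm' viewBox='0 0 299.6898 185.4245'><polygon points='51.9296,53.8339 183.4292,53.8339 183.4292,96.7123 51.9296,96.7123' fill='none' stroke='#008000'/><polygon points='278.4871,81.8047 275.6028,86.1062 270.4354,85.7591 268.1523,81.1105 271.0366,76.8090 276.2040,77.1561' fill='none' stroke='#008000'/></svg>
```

1 u = 1 mm; y_m = 185.4245 − y.

[1] `<polygon>` rectangle, #008000→score S606 F1838: (51.9296,131.5906) → (183.4292,131.5906) → (183.4292,88.7122) → (51.9296,88.7122) → (51.9296,131.5906) (closed)

[2] `<polygon>` regular polygon, #008000→score S606 F1838: (278.4871,103.6198) → (275.6028,99.3183) → (270.4354,99.6654) → (268.1523,104.3140) → (271.0366,108.6155) → (276.2040,108.2684) → (278.4871,103.6198) (closed)

G21
G90
G0 X51.9296 Y131.5906
M4 S606
G01 X183.4292 Y131.5906 F1838
G01 X183.4292 Y88.7122 F1838
G01 X51.9296 Y88.7122 F1838
G01 X51.9296 Y131.5906 F1838
M5
G0 X278.4871 Y103.6198
M4 S606
G01 X275.6028 Y99.3183 F1838
G01 X270.4354 Y99.6654 F1838
G01 X268.1523 Y104.3140 F1838
G01 X271.0366 Y108.6155 F1838
G01 X276.2040 Y108.2684 F1838
G01 X278.4871 Y103.6198 F1838
M5
G0 X0.0000 Y0.0000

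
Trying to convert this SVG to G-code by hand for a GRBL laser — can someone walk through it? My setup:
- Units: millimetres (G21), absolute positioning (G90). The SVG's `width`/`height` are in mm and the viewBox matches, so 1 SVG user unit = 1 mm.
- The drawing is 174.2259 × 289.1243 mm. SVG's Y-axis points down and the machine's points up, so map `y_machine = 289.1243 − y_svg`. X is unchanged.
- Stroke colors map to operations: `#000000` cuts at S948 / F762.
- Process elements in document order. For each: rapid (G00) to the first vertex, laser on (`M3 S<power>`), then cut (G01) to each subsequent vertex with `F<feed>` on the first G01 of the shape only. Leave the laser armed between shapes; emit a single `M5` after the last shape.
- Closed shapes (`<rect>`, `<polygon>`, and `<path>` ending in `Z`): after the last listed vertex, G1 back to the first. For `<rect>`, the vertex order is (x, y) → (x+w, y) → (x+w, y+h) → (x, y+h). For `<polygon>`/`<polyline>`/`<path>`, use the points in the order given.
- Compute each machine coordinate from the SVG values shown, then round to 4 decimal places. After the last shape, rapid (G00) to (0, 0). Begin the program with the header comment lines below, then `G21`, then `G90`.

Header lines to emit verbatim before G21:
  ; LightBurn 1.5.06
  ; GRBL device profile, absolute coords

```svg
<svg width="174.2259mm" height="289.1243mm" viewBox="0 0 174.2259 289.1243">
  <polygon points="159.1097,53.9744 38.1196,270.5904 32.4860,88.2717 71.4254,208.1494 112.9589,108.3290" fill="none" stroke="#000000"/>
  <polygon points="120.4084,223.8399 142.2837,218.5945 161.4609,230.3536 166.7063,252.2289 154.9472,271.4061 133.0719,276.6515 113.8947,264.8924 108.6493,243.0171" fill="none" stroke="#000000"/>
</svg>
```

; LightBurn 1.5.06
; GRBL device profile, absolute coords
G21
G90
G00 X159.1097 Y235.1499
M3 S948
G01 X38.1196 Y18.5339 F762
G01 X32.4860 Y200.8526
G01 X71.4254 Y80.9749
G01 X112.9589 Y180.7953
G01 X159.1097 Y235.1499
G00 X120.4084 Y65.2844
M3 S948
G01 X142.2837 Y70.5298 F762
G01 X161.4609 Y58.7707
G01 X166.7063 Y36.8954
G01 X154.9472 Y17.7182
G01 X133.0719 Y12.4728
G01 X113.8947 Y24.2319
G01 X108.6493 Y46.1072
G01 X120.4084 Y65.2844
M5
G00 X0.0000 Y0.0000

1 u = 1 mm; y_m = 289.1243 − y.

[1] `<polygon>` closed polygon, #000000→cut S948 F762: (159.1097,235.1499) → (38.1196,18.5339) → (32.4860,200.8526) → (71.4254,80.9749) → (112.9589,180.7953) → (159.1097,235.1499) (closed)

[2] `<polygon>` regular polygon, #000000→cut S948 F762: (120.4084,65.2844) → (142.2837,70.5298) → (161.4609,58.7707) → (166.7063,36.8954) → (154.9472,17.7182) → (133.0719,12.4728) → (113.8947,24.2319) → (108.6493,46.1072) → (120.4084,65.2844) (closed)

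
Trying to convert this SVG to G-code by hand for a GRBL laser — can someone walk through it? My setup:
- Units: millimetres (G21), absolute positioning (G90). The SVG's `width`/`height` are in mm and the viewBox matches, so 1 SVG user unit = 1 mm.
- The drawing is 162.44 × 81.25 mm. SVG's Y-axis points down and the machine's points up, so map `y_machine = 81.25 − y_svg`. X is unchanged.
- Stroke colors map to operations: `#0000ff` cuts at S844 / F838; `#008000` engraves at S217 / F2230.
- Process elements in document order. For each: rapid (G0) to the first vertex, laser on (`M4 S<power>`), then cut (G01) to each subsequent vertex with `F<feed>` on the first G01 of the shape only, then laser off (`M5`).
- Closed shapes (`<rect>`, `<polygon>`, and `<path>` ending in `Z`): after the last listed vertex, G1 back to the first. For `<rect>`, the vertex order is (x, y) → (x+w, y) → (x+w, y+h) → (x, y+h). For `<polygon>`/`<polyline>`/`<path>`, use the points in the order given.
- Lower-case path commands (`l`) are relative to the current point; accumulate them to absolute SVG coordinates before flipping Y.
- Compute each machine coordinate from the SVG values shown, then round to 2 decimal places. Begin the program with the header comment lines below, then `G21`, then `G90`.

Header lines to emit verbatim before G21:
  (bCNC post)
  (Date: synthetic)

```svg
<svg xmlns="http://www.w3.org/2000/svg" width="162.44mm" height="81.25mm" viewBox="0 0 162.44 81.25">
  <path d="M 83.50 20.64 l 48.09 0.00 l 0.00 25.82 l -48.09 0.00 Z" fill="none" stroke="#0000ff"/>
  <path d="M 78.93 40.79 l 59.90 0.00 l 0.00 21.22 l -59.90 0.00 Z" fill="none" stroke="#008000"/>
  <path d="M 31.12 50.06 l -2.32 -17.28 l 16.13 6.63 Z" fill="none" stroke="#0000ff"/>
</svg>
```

(bCNC post)
(Date: synthetic)
G21
G90
G0 X83.50 Y60.61
M4 S844
G01 X131.59 Y60.61 F838
G01 X131.59 Y34.79
G01 X83.50 Y34.79
G01 X83.50 Y60.61
M5
G0 X78.93 Y40.46
M4 S217
G01 X138.83 Y40.46 F2230
G01 X138.83 Y19.24
G01 X78.93 Y19.24
G01 X78.93 Y40.46
M5
G0 X31.12 Y31.19
M4 S844
G01 X28.80 Y48.47 F838
G01 X44.93 Y41.84
G01 X31.12 Y31.19
M5

Since the viewBox matches the mm dimensions, user units are millimetres directly. The only transform is the Y-flip y_m = 81.25 − y_svg.

Shape 1 is a rectangle drawn with `<path>`. Its stroke #0000ff means cut at S844, F838. After flipping Y the toolpath is (83.50,60.61) → (131.59,60.61) → (131.59,34.79) → (83.50,34.79) → (83.50,60.61), returning to the start.

Shape 2 is a rectangle drawn with `<path>`. Its stroke #008000 means engrave at S217, F2230. After flipping Y the toolpath is (78.93,40.46) → (138.83,40.46) → (138.83,19.24) → (78.93,19.24) → (78.93,40.46), returning to the start.

Shape 3 is a regular polygon drawn with `<path>`. Its stroke #0000ff means cut at S844, F838. After flipping Y the toolpath is (31.12,31.19) → (28.80,48.47) → (44.93,41.84) → (31.12,31.19), returning to the start.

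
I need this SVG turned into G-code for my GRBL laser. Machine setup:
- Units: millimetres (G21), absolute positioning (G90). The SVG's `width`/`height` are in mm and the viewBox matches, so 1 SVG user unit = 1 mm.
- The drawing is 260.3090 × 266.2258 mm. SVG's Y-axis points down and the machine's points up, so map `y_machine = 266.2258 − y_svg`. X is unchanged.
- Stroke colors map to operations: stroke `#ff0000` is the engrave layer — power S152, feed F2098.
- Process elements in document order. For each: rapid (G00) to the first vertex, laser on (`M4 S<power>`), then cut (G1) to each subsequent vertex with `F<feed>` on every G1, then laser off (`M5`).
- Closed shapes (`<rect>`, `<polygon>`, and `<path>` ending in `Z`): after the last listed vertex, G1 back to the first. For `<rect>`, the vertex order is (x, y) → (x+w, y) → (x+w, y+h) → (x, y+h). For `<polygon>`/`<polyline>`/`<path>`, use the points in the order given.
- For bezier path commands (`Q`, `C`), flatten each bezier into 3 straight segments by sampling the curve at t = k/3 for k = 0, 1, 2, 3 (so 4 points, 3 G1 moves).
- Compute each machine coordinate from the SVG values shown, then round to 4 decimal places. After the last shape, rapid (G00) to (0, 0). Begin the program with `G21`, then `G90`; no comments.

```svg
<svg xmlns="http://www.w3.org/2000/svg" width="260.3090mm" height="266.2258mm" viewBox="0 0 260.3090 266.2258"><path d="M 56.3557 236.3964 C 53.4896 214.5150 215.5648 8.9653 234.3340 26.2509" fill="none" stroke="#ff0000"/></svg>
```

G21
G90
G00 X56.3557 Y29.8294
M4 S152
G1 X97.0535 Y97.8779 F2098
G1 X179.2127 Y198.0378 F2098
G1 X234.3340 Y239.9749 F2098
M5
G00 X0.0000 Y0.0000

Since the viewBox matches the mm dimensions, user units are millimetres directly. The only transform is the Y-flip y_m = 266.2258 − y_svg.

Shape 1 is a cubic bezier drawn with `<path>`. Its stroke #ff0000 means engrave at S152, F2098. After flipping Y the toolpath is (56.3557,29.8294) → (97.0535,97.8779) → (179.2127,198.0378) → (234.3340,239.9749).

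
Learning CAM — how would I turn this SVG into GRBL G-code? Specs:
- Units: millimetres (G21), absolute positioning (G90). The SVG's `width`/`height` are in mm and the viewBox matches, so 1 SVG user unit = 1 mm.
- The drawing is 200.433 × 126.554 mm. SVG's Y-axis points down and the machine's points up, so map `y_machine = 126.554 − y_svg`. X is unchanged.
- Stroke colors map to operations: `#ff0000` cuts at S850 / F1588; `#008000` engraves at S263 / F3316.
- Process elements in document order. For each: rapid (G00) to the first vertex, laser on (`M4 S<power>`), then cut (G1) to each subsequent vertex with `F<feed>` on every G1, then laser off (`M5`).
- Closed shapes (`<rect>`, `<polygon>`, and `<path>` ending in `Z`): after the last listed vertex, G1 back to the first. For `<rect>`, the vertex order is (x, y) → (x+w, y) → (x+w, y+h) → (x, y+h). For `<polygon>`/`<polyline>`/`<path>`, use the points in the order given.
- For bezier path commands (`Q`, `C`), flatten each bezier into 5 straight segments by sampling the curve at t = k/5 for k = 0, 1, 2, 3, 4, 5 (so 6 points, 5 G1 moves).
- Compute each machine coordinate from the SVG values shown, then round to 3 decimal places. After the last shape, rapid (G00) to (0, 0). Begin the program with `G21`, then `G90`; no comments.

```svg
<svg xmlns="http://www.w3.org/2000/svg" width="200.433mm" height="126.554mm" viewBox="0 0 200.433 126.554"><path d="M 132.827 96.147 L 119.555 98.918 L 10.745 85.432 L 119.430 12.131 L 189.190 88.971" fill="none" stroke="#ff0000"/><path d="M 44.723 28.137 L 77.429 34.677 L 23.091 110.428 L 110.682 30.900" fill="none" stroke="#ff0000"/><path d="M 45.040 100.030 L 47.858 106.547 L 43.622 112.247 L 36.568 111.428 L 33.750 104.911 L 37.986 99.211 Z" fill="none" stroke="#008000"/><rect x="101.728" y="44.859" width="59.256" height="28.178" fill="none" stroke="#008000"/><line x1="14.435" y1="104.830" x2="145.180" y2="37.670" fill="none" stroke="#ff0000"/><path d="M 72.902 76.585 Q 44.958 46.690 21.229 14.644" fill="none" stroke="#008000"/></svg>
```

G21
G90
G00 X132.827 Y30.407
M4 S850
G1 X119.555 Y27.636 F1588
G1 X10.745 Y41.122 F1588
G1 X119.430 Y114.423 F1588
G1 X189.190 Y37.583 F1588
M5
G00 X44.723 Y98.417
M4 S850
G1 X77.429 Y91.877 F1588
G1 X23.091 Y16.126 F1588
G1 X110.682 Y95.654 F1588
M5
G00 X45.040 Y26.524
M4 S263
G1 X47.858 Y20.007 F3316
G1 X43.622 Y14.307 F3316
G1 X36.568 Y15.126 F3316
G1 X33.750 Y21.643 F3316
G1 X37.986 Y27.343 F3316
G1 X45.040 Y26.524 F3316
M5
G00 X101.728 Y81.695
M4 S263
G1 X160.984 Y81.695 F3316
G1 X160.984 Y53.517 F3316
G1 X101.728 Y53.517 F3316
G1 X101.728 Y81.695 F3316
M5
G00 X14.435 Y21.724
M4 S850
G1 X145.180 Y88.884 F1588
M5
G00 X72.902 Y49.969
M4 S263
G1 X61.893 Y62.013 F3316
G1 X51.221 Y74.229 F3316
G1 X40.887 Y86.617 F3316
G1 X30.889 Y99.178 F3316
G1 X21.229 Y111.910 F3316
M5
G00 X0.000 Y0.000

1 u = 1 mm; y_m = 126.554 − y.

[1] `<path>` open polyline, #ff0000→cut S850 F1588: (132.827,30.407) → (119.555,27.636) → (10.745,41.122) → (119.430,114.423) → (189.190,37.583)

[2] `<path>` open polyline, #ff0000→cut S850 F1588: (44.723,98.417) → (77.429,91.877) → (23.091,16.126) → (110.682,95.654)

[3] `<path>` regular polygon, #008000→engrave S263 F3316: (45.040,26.524) → (47.858,20.007) → (43.622,14.307) → (36.568,15.126) → (33.750,21.643) → (37.986,27.343) → (45.040,26.524) (closed)

[4] `<rect>` rectangle, #008000→engrave S263 F3316: (101.728,81.695) → (160.984,81.695) → (160.984,53.517) → (101.728,53.517) → (101.728,81.695) (closed)

[5] `<line>` line segment, #ff0000→cut S850 F1588: (14.435,21.724) → (145.180,88.884)

[6] `<path>` quadratic bezier, #008000→engrave S263 F3316: (72.902,49.969) → (61.893,62.013) → (51.221,74.229) → (40.887,86.617) → (30.889,99.178) → (21.229,111.910)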